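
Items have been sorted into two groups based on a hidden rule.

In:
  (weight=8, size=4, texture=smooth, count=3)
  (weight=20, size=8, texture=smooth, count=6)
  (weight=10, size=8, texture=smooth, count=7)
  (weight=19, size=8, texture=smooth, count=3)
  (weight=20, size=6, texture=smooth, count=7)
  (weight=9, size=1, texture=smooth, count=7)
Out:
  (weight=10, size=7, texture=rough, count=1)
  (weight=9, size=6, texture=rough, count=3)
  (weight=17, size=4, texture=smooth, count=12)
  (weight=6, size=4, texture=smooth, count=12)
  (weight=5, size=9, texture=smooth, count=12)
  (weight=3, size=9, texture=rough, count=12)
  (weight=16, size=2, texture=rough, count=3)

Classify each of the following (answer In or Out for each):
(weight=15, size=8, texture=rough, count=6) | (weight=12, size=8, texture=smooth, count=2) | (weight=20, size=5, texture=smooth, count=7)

Out, In, In

The simplest hypothesis consistent with all the labels is: texture is smooth AND count ≤ 7.
(weight=15, size=8, texture=rough, count=6): texture is rough, count = 6, fails this test → Out. (weight=12, size=8, texture=smooth, count=2): texture is smooth, count = 2, satisfies this → In. (weight=20, size=5, texture=smooth, count=7): texture is smooth, count = 7, satisfies this → In.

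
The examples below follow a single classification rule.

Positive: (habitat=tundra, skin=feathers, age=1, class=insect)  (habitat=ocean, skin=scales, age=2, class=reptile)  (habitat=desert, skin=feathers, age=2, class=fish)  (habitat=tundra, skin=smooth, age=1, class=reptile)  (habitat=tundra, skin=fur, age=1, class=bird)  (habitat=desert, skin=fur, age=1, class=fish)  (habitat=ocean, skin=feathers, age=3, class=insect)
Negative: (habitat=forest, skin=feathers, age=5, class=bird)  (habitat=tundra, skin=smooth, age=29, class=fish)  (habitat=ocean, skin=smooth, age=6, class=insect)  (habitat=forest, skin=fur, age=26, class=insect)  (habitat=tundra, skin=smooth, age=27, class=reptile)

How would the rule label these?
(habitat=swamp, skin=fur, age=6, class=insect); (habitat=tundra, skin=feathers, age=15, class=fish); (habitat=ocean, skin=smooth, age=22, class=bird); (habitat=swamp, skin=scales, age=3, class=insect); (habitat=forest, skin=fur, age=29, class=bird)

Negative, Negative, Negative, Positive, Negative

The common property of the 'Positive' items is: age ≤ 3. No 'Negative' item has it.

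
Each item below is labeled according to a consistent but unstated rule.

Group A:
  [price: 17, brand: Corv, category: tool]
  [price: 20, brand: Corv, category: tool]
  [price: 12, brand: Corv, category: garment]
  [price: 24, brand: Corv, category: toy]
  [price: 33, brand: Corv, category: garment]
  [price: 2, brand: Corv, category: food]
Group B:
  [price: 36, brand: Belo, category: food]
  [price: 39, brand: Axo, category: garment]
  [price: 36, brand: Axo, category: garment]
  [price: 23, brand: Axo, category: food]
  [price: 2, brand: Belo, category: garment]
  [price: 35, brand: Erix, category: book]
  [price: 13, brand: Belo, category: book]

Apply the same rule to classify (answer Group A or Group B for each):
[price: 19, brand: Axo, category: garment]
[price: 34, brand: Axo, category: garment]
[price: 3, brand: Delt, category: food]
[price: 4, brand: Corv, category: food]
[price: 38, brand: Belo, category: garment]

Group B, Group B, Group B, Group A, Group B

The simplest hypothesis consistent with all the labels is: brand is Corv.
[price: 19, brand: Axo, category: garment]: brand is Axo, fails this test → Group B. [price: 34, brand: Axo, category: garment]: brand is Axo, fails this test → Group B. [price: 3, brand: Delt, category: food]: brand is Delt, fails this test → Group B. [price: 4, brand: Corv, category: food]: brand is Corv, checks out → Group A. [price: 38, brand: Belo, category: garment]: brand is Belo, fails this test → Group B.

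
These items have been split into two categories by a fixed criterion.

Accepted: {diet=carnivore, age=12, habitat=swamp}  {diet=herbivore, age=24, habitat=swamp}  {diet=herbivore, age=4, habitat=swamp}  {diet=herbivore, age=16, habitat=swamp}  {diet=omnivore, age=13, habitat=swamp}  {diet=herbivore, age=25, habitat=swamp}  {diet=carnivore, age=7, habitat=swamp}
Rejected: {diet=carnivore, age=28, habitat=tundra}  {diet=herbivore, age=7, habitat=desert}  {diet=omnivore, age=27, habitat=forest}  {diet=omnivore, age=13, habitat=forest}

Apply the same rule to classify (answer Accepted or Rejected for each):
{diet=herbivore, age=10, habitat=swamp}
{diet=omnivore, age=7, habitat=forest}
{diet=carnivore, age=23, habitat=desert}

Accepted, Rejected, Rejected

One predicate separates the groups cleanly: habitat is swamp.
{diet=herbivore, age=10, habitat=swamp}: Accepted (habitat is swamp). {diet=omnivore, age=7, habitat=forest}: Rejected (habitat is forest). {diet=carnivore, age=23, habitat=desert}: Rejected (habitat is desert).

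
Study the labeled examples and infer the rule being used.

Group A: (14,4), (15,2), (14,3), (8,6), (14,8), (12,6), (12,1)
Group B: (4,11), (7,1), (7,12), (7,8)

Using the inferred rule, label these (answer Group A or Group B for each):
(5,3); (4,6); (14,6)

Group B, Group B, Group A

The distinguishing property — first ≥ 8 — holds for all the 'Group A' cases and none of the 'Group B' cases.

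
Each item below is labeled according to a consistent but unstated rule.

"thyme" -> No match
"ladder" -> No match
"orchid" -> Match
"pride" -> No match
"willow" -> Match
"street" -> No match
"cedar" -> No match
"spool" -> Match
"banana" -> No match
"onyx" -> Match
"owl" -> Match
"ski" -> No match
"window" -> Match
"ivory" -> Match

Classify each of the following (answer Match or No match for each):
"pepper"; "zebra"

The common property of the 'Match' items is: contains 'o'. No 'No match' item has it.
"pepper": no 'o', fails this test → No match.
"zebra": no 'o', fails this test → No match.

No match, No match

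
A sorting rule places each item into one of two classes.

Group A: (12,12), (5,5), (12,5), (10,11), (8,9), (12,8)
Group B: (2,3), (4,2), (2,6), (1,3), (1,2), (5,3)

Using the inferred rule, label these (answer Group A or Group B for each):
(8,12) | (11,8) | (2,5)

Group A, Group A, Group B

A rule that fits every label: sum ≥ 10 — true of each 'Group A' example, false of each 'Group B' one.
(8,12) — 8+12 = 20, hence Group A. (11,8) — 11+8 = 19, hence Group A. (2,5) — 2+5 = 7, hence Group B.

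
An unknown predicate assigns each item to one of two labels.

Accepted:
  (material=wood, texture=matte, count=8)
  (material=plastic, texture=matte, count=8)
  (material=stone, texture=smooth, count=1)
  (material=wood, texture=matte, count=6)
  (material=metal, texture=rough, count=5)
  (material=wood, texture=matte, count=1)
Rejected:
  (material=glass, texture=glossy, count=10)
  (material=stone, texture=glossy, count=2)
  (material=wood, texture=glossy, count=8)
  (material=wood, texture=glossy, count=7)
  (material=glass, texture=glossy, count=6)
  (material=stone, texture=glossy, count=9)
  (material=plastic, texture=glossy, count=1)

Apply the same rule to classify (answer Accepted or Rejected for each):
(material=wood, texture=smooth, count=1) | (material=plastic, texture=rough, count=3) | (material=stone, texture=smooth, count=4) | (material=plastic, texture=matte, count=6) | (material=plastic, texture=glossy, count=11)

All 'Accepted' examples share one property — texture is not glossy — and every 'Rejected' example lacks it.

Accepted, Accepted, Accepted, Accepted, Rejected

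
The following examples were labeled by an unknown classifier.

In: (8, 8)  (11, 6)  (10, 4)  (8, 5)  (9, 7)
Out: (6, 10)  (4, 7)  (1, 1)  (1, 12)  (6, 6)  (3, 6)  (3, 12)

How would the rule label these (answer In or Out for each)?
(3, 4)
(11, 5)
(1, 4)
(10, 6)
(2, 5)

The classifier is using: first ≥ 7.
(3, 4): Out (first 3).
(11, 5): In (first 11).
(1, 4): Out (first 1).
(10, 6): In (first 10).
(2, 5): Out (first 2).

Out, In, Out, In, Out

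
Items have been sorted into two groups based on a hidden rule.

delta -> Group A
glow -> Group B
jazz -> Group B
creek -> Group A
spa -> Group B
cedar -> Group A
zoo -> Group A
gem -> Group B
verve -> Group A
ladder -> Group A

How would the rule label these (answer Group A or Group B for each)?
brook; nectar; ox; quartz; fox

Rule: has ≥ 2 vowels. This holds for each 'Group A' example and fails for each 'Group B' one.
brook: Group A (2 vowels).
nectar: Group A (2 vowels).
ox: Group B (1 vowel).
quartz: Group A (2 vowels).
fox: Group B (1 vowel).

Group A, Group A, Group B, Group A, Group B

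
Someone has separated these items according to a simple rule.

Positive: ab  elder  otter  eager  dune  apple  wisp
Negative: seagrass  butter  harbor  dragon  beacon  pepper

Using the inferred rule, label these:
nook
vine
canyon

Positive, Positive, Negative

Rule: length ≤ 5. This holds for each 'Positive' example and fails for each 'Negative' one.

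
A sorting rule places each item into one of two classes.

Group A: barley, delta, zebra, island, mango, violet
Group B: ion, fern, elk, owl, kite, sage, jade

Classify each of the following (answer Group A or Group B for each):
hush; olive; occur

Group B, Group A, Group A

'Group A' ⟺ length ≥ 5.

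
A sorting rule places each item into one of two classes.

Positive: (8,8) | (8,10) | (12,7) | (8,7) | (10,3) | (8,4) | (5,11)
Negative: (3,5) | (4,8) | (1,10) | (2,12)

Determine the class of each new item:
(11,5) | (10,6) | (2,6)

Positive, Positive, Negative

'Positive' ⟺ first ≥ 5.
(11,5) — first 11, hence Positive.
(10,6) — first 10, hence Positive.
(2,6) — first 2, hence Negative.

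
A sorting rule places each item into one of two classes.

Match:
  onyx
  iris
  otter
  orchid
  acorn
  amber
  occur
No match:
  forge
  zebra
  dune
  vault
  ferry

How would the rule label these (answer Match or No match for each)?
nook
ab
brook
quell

No match, Match, No match, No match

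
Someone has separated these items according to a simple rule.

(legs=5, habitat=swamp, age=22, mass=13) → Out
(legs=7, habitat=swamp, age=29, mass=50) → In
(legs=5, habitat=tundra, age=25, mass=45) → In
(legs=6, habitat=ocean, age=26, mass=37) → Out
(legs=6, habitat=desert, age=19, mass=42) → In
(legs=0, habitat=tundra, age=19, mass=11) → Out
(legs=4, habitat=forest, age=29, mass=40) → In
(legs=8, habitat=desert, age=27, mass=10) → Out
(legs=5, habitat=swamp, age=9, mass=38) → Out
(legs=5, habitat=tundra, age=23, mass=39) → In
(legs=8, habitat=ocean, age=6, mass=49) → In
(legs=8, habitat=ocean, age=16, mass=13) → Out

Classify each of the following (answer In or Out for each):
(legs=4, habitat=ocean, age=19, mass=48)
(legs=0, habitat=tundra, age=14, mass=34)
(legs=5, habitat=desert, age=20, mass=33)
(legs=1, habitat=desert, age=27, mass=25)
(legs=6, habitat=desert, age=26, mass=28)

In, Out, Out, Out, Out

One predicate separates the groups cleanly: mass ≥ 39.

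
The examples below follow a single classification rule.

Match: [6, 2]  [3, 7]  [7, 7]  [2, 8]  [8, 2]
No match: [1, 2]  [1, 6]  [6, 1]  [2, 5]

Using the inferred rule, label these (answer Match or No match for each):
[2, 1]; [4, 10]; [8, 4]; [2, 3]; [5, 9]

No match, Match, Match, No match, Match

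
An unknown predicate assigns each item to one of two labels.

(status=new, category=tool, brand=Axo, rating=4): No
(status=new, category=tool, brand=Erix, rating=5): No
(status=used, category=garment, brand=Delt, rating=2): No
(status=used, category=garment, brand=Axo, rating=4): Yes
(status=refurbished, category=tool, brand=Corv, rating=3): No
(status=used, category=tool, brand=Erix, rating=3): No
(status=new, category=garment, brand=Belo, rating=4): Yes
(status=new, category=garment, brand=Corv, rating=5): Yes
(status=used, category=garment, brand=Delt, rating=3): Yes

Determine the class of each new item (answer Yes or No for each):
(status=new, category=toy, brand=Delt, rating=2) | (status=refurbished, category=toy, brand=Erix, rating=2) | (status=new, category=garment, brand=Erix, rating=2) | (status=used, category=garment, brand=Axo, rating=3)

The classifier is using: category is garment AND rating ≥ 3.
(status=new, category=toy, brand=Delt, rating=2) — category is toy, rating = 2, hence No. (status=refurbished, category=toy, brand=Erix, rating=2) — category is toy, rating = 2, hence No. (status=new, category=garment, brand=Erix, rating=2) — category is garment, rating = 2, hence No. (status=used, category=garment, brand=Axo, rating=3) — category is garment, rating = 3, hence Yes.

No, No, No, Yes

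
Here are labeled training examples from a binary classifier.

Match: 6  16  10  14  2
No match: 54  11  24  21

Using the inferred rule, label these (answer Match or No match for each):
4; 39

Rule: even AND at most 16. This holds for each 'Match' example and fails for each 'No match' one.
4: 4 is even, 4 ≤ 16 — matches, so Match.
39: 39 is odd, 39 > 16 — fails the rule, so No match.

Match, No match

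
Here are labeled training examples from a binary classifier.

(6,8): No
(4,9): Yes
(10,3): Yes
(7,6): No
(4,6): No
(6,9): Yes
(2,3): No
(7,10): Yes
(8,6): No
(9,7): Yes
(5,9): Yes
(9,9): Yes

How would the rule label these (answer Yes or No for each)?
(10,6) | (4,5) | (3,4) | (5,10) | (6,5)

Yes, No, No, Yes, No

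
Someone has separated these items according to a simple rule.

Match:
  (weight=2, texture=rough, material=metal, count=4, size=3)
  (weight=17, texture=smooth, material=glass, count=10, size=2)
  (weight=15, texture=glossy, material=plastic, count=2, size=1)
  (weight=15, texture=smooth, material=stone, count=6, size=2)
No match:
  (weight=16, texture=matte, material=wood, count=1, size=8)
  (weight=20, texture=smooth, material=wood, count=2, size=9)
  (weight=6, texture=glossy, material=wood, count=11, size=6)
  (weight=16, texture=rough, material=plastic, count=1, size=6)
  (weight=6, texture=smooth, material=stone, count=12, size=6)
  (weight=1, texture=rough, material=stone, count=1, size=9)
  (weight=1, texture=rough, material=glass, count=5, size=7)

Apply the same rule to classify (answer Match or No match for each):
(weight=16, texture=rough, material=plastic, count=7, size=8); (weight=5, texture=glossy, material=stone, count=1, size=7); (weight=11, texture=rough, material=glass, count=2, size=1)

No match, No match, Match

'Match' ⟺ size ≤ 3.
No match: (weight=16, texture=rough, material=plastic, count=7, size=8), since size = 8. No match: (weight=5, texture=glossy, material=stone, count=1, size=7), since size = 7. Match: (weight=11, texture=rough, material=glass, count=2, size=1), since size = 1.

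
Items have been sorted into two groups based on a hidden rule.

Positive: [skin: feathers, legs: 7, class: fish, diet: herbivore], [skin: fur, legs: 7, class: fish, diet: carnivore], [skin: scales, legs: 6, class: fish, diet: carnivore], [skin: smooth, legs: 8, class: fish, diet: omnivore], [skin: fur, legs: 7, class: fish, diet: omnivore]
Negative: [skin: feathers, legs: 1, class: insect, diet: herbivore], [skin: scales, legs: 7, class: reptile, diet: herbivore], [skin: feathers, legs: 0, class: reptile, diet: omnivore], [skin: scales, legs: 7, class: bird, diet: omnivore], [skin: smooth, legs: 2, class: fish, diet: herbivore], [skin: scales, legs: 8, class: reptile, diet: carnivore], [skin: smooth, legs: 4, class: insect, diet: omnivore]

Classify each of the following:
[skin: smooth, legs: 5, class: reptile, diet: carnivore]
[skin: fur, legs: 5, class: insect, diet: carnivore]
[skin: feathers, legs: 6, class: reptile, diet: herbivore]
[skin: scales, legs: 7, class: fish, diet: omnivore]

Negative, Negative, Negative, Positive

The simplest hypothesis consistent with all the labels is: class is fish AND legs ≥ 4.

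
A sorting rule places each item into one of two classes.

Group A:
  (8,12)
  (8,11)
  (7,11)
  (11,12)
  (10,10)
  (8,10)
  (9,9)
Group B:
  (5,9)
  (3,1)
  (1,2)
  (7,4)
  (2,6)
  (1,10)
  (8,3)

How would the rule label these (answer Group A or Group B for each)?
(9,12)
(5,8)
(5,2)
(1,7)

Group A, Group B, Group B, Group B

The common property of the 'Group A' items is: sum ≥ 18. No 'Group B' item has it.
(9,12): 9+12 = 21, has this property → Group A. (5,8): 5+8 = 13, does not pass → Group B. (5,2): 5+2 = 7, does not pass → Group B. (1,7): 1+7 = 8, does not pass → Group B.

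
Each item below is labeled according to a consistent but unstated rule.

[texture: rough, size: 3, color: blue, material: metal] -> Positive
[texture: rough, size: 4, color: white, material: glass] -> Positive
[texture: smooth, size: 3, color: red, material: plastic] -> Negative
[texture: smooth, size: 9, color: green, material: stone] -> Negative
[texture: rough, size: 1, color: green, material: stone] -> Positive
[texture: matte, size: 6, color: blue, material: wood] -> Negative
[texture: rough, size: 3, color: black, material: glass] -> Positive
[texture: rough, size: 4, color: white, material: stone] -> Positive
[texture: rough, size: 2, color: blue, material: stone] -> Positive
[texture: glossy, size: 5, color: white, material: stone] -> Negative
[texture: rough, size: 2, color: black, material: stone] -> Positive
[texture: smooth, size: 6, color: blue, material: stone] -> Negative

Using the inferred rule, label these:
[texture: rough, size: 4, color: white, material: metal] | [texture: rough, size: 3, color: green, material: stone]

All 'Positive' examples share one property — texture is rough — and every 'Negative' example lacks it.
[texture: rough, size: 4, color: white, material: metal] → texture is rough → Positive. [texture: rough, size: 3, color: green, material: stone] → texture is rough → Positive.

Positive, Positive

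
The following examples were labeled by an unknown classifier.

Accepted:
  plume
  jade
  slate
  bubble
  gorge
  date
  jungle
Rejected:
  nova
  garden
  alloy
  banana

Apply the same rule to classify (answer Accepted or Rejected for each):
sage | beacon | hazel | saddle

Accepted, Rejected, Rejected, Accepted

The rule appears to be: ends with 'e'.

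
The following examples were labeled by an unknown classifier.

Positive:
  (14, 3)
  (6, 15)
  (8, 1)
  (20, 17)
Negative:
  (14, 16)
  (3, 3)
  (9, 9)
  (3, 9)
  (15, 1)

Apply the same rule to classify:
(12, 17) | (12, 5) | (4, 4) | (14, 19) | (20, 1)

Positive, Positive, Negative, Positive, Positive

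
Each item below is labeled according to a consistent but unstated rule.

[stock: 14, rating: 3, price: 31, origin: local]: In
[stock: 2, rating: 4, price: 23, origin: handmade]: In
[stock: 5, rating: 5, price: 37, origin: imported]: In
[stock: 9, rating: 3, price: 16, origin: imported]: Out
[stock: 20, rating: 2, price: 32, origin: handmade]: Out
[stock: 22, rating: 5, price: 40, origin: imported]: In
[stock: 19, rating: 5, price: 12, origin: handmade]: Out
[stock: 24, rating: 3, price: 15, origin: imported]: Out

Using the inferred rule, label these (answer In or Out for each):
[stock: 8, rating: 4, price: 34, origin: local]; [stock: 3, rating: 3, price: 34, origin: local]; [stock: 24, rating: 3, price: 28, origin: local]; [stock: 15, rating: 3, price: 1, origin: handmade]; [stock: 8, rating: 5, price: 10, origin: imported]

The simplest hypothesis consistent with all the labels is: rating ≥ 3 AND price ≥ 23.

In, In, In, Out, Out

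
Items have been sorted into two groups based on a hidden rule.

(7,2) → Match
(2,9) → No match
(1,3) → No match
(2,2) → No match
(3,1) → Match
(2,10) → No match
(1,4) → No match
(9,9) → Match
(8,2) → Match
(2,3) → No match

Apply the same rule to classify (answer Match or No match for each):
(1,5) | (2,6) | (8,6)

No match, No match, Match

The simplest hypothesis consistent with all the labels is: first ≥ 3.
(1,5): first 1 — lacks this property, so No match. (2,6): first 2 — lacks this property, so No match. (8,6): first 8 — fits, so Match.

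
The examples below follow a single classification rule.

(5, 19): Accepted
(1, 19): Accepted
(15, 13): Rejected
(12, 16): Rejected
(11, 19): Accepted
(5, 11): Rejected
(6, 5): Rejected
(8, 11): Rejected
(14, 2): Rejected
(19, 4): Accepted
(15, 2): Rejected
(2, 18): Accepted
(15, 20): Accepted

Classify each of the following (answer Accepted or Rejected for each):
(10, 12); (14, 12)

Rejected, Rejected

The common property of the 'Accepted' items is: max ≥ 18. No 'Rejected' item has it.
(10, 12): max 12, doesn't qualify → Rejected.
(14, 12): max 14, doesn't qualify → Rejected.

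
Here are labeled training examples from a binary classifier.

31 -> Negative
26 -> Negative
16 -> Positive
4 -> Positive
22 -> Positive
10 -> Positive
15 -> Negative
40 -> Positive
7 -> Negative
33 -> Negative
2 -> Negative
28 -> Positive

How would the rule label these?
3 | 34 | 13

Negative, Positive, Negative

The rule appears to be: ≡ 4 (mod 6).
3: 3 mod 6 = 3, doesn't match → Negative.
34: 34 mod 6 = 4, passes → Positive.
13: 13 mod 6 = 1, doesn't match → Negative.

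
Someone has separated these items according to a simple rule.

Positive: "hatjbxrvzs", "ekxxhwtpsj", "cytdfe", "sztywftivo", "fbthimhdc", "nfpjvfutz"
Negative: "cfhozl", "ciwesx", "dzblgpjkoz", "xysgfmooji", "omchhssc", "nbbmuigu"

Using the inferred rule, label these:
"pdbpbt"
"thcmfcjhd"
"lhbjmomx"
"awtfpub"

Positive, Positive, Negative, Positive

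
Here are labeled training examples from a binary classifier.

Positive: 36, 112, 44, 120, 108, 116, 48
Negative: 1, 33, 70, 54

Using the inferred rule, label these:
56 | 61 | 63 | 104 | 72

All 'Positive' examples share one property — multiple of 4 — and every 'Negative' example lacks it.
56 → 56 = 4·14 → Positive. 61 → 61 = 4·15 + 1 → Negative. 63 → 63 = 4·15 + 3 → Negative. 104 → 104 = 4·26 → Positive. 72 → 72 = 4·18 → Positive.

Positive, Negative, Negative, Positive, Positive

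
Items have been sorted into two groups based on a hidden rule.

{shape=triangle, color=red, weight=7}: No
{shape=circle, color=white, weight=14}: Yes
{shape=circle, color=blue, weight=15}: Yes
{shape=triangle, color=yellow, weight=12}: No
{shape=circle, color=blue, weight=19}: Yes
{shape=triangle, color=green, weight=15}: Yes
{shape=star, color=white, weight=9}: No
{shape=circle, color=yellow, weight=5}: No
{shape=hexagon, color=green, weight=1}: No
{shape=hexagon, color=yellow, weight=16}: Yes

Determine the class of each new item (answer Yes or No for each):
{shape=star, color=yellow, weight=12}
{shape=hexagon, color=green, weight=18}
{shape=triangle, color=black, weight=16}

No, Yes, Yes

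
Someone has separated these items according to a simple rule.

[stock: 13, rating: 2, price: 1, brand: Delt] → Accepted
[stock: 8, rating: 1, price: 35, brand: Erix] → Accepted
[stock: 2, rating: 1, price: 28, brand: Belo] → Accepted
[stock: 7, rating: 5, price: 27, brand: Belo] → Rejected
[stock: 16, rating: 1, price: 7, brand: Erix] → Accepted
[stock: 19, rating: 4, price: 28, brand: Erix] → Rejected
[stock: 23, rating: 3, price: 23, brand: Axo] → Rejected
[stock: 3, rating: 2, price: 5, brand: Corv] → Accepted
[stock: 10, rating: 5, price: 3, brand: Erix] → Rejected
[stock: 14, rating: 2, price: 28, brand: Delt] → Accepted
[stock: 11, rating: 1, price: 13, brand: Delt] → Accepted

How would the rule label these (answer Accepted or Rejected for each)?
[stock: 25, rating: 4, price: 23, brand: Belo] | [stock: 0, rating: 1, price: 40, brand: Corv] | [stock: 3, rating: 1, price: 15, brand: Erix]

Rule: rating ≤ 2. This holds for each 'Accepted' example and fails for each 'Rejected' one.
[stock: 25, rating: 4, price: 23, brand: Belo]: rating = 4 — fails this test, so Rejected.
[stock: 0, rating: 1, price: 40, brand: Corv]: rating = 1 — meets the rule, so Accepted.
[stock: 3, rating: 1, price: 15, brand: Erix]: rating = 1 — meets the rule, so Accepted.

Rejected, Accepted, Accepted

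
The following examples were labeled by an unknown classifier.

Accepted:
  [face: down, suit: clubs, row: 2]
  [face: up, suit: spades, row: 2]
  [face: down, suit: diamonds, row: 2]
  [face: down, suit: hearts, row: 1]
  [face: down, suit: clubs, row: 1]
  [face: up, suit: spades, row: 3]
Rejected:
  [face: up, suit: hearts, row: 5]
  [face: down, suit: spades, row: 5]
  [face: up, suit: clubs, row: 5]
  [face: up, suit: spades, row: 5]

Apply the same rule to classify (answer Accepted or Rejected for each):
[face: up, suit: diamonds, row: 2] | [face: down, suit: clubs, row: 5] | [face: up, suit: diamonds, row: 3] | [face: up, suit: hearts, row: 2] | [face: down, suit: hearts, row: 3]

Accepted, Rejected, Accepted, Accepted, Accepted

A rule that fits every label: row ≤ 3 — true of each 'Accepted' example, false of each 'Rejected' one.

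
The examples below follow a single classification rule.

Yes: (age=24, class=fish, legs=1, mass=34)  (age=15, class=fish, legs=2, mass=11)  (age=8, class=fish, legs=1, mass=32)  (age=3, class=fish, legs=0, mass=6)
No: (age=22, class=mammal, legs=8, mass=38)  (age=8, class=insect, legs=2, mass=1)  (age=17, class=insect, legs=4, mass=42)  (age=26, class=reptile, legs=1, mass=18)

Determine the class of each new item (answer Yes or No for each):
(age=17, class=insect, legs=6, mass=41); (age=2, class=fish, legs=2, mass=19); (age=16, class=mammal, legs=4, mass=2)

No, Yes, No

The simplest hypothesis consistent with all the labels is: class is fish.
(age=17, class=insect, legs=6, mass=41) — class is insect, hence No.
(age=2, class=fish, legs=2, mass=19) — class is fish, hence Yes.
(age=16, class=mammal, legs=4, mass=2) — class is mammal, hence No.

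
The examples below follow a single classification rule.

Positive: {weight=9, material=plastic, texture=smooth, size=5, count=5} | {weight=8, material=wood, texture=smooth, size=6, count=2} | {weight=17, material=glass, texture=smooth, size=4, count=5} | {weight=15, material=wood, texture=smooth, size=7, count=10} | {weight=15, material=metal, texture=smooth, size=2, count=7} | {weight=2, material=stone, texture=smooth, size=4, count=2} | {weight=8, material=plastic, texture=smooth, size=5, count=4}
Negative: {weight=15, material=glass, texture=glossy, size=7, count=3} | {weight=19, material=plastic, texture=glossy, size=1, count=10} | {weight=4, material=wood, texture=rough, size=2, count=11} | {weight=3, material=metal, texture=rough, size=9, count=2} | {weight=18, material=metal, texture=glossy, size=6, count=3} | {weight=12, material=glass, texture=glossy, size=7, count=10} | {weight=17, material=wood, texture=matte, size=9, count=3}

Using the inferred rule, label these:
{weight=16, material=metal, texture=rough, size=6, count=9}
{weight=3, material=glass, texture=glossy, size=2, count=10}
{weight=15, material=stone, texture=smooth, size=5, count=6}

Negative, Negative, Positive

One predicate separates the groups cleanly: texture is smooth.
Negative: {weight=16, material=metal, texture=rough, size=6, count=9}, since texture is rough.
Negative: {weight=3, material=glass, texture=glossy, size=2, count=10}, since texture is glossy.
Positive: {weight=15, material=stone, texture=smooth, size=5, count=6}, since texture is smooth.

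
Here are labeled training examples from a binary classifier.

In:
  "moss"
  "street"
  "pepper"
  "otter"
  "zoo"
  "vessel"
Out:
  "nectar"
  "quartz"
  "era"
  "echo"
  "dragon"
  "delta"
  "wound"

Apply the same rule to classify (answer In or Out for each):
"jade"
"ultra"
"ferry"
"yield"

Out, Out, In, Out

The pattern is that an item is 'In' exactly when: has a double letter.
"jade" — no doubled letter, hence Out.
"ultra" — no doubled letter, hence Out.
"ferry" — 'rr' doubled, hence In.
"yield" — no doubled letter, hence Out.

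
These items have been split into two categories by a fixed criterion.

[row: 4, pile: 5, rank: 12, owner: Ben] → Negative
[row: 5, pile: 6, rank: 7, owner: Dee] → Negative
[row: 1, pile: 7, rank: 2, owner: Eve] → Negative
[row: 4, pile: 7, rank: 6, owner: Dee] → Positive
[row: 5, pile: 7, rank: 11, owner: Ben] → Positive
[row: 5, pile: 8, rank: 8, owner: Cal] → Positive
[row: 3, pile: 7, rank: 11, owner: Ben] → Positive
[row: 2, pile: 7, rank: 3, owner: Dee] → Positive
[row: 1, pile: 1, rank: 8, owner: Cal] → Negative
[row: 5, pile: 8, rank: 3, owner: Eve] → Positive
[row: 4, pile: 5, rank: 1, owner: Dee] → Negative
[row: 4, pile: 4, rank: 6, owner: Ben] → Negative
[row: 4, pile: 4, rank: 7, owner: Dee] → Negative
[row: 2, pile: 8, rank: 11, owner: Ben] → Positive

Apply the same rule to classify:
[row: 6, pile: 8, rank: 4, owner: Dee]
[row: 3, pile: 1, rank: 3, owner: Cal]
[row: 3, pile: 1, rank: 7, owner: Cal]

The classifier is using: row ≥ 2 AND pile ≥ 7.
[row: 6, pile: 8, rank: 4, owner: Dee] → row = 6, pile = 8 → Positive.
[row: 3, pile: 1, rank: 3, owner: Cal] → row = 3, pile = 1 → Negative.
[row: 3, pile: 1, rank: 7, owner: Cal] → row = 3, pile = 1 → Negative.

Positive, Negative, Negative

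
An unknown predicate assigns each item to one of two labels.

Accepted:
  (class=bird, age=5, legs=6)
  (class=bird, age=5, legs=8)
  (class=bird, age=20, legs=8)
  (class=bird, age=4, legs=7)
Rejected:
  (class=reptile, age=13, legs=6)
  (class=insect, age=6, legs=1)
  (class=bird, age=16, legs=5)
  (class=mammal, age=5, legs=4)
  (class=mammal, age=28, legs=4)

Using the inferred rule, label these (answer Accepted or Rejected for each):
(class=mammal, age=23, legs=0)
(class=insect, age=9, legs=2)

Rejected, Rejected

The classifier is using: class is bird AND legs ≥ 6.
(class=mammal, age=23, legs=0) — class is mammal, legs = 0, hence Rejected. (class=insect, age=9, legs=2) — class is insect, legs = 2, hence Rejected.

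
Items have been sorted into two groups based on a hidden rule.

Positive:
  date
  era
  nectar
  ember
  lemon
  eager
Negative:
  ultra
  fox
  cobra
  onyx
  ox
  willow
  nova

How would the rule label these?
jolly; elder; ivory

Negative, Positive, Negative

Checking candidate rules against both groups, what survives is: contains 'e'.
Negative: jolly, since no 'e'. Positive: elder, since has 'e'. Negative: ivory, since no 'e'.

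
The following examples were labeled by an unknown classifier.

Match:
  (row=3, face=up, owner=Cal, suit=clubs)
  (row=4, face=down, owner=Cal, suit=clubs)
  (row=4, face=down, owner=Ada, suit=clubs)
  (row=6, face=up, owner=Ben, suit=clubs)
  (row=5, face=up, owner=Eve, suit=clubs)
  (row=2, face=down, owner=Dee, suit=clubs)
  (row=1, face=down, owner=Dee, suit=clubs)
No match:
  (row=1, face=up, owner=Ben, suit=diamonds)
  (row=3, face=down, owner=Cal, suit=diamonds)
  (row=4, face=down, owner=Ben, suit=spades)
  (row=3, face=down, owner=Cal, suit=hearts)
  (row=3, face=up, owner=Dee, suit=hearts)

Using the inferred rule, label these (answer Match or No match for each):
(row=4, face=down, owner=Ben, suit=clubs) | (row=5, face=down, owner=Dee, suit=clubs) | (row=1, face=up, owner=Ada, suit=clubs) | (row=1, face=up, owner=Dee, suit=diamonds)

One predicate separates the groups cleanly: suit is clubs.

Match, Match, Match, No match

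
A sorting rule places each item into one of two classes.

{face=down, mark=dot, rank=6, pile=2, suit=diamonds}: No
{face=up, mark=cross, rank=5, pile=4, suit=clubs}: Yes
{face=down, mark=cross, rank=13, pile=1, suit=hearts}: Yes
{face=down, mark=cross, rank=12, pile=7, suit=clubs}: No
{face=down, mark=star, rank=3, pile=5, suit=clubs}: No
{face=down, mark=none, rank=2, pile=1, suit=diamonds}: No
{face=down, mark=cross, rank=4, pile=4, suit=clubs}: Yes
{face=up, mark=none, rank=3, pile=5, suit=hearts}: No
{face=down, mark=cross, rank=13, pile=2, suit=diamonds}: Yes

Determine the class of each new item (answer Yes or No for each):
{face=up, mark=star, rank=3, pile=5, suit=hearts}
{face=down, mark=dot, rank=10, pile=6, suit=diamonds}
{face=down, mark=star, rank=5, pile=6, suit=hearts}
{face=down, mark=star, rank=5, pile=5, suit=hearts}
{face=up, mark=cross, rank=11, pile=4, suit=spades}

All 'Yes' examples share one property — mark is cross AND pile ≤ 4 — and every 'No' example lacks it.
No: {face=up, mark=star, rank=3, pile=5, suit=hearts}, since mark is star, pile = 5. No: {face=down, mark=dot, rank=10, pile=6, suit=diamonds}, since mark is dot, pile = 6. No: {face=down, mark=star, rank=5, pile=6, suit=hearts}, since mark is star, pile = 6. No: {face=down, mark=star, rank=5, pile=5, suit=hearts}, since mark is star, pile = 5. Yes: {face=up, mark=cross, rank=11, pile=4, suit=spades}, since mark is cross, pile = 4.

No, No, No, No, Yes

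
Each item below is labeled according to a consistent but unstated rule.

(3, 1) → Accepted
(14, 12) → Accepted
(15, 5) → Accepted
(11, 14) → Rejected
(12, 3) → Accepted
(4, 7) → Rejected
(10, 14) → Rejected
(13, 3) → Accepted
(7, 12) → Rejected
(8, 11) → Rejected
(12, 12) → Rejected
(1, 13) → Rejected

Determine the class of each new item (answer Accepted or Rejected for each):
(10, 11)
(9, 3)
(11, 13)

Rejected, Accepted, Rejected

The rule appears to be: first > second.
Rejected: (10, 11), since 10 < 11. Accepted: (9, 3), since 9 > 3. Rejected: (11, 13), since 11 < 13.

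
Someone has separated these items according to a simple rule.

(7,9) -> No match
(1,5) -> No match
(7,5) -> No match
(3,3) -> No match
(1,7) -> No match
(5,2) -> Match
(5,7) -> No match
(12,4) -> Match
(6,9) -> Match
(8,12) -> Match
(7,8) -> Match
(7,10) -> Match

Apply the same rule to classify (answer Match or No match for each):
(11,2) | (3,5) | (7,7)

Checking candidate rules against both groups, what survives is: product is even.
(11,2): 11·2 = 22 — matches, so Match. (3,5): 3·5 = 15 — fails this test, so No match. (7,7): 7·7 = 49 — fails this test, so No match.

Match, No match, No match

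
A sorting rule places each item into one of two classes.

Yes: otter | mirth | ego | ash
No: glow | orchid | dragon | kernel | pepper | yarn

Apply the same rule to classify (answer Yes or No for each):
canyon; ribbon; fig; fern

'Yes' ⟺ odd length.
canyon → length 6 → No.
ribbon → length 6 → No.
fig → length 3 → Yes.
fern → length 4 → No.

No, No, Yes, No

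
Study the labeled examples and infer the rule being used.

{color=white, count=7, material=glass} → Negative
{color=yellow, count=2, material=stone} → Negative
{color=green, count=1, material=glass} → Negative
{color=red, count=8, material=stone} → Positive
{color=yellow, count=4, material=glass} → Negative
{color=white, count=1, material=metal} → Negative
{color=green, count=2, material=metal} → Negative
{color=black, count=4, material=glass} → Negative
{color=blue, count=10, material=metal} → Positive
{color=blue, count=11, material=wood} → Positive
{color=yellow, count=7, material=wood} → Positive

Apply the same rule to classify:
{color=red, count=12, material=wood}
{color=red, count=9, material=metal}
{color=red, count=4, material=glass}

The distinguishing property — material is wood OR count ≥ 8 — holds for all the 'Positive' cases and none of the 'Negative' cases.
{color=red, count=12, material=wood} → material is wood, count = 12 → Positive. {color=red, count=9, material=metal} → material is metal, count = 9 → Positive. {color=red, count=4, material=glass} → material is glass, count = 4 → Negative.

Positive, Positive, Negative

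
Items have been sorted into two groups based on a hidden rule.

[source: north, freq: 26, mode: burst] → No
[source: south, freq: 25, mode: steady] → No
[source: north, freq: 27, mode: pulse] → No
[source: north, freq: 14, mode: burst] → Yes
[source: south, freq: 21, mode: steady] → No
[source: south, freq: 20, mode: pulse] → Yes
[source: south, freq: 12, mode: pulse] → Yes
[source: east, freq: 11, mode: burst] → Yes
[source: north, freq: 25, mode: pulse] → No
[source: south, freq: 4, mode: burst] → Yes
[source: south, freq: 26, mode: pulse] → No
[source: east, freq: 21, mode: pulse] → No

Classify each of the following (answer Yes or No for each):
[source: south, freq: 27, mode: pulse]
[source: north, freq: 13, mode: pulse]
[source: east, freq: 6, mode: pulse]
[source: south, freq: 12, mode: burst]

No, Yes, Yes, Yes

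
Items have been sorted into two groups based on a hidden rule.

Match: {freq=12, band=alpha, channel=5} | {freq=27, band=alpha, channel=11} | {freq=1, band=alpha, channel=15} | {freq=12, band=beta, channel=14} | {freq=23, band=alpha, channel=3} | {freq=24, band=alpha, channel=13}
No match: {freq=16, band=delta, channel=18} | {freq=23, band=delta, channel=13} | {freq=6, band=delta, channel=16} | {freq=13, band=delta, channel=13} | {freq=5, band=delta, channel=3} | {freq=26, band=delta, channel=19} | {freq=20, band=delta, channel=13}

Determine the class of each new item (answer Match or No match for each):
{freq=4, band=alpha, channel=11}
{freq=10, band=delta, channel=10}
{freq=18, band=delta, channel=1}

Match, No match, No match

One predicate separates the groups cleanly: band is not delta.
{freq=4, band=alpha, channel=11} → band is alpha → Match. {freq=10, band=delta, channel=10} → band is delta → No match. {freq=18, band=delta, channel=1} → band is delta → No match.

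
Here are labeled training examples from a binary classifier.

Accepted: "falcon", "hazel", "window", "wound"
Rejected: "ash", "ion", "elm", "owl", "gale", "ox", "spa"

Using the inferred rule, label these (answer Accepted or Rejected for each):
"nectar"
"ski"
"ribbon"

Accepted, Rejected, Accepted

Rule: length ≥ 5. This holds for each 'Accepted' example and fails for each 'Rejected' one.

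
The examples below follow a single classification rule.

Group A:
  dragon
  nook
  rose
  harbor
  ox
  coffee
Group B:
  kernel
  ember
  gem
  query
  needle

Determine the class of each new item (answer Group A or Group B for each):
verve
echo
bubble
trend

A rule that fits every label: contains 'o' — true of each 'Group A' example, false of each 'Group B' one.

Group B, Group A, Group B, Group B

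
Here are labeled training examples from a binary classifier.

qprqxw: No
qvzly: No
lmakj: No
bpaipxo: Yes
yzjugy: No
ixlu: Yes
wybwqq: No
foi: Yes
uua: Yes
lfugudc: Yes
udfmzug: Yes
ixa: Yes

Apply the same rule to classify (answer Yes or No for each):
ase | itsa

One predicate separates the groups cleanly: has ≥ 2 vowels.
ase: Yes (2 vowels). itsa: Yes (2 vowels).

Yes, Yes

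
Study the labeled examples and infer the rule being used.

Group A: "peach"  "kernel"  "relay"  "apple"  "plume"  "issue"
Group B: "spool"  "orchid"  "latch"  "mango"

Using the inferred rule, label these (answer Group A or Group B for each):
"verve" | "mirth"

Group A, Group B

The pattern is that an item is 'Group A' exactly when: contains 'e'.
"verve": Group A (has 'e'). "mirth": Group B (no 'e').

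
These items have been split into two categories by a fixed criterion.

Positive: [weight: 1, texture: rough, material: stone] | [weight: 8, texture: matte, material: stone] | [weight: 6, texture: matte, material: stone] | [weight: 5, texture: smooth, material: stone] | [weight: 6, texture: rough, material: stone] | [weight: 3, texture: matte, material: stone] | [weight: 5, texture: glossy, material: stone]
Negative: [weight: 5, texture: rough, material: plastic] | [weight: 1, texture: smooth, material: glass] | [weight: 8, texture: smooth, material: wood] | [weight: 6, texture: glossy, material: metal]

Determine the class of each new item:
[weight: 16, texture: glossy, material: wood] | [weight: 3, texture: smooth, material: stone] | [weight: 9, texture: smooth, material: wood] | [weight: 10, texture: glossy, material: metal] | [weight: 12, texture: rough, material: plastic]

The simplest hypothesis consistent with all the labels is: material is stone.

Negative, Positive, Negative, Negative, Negative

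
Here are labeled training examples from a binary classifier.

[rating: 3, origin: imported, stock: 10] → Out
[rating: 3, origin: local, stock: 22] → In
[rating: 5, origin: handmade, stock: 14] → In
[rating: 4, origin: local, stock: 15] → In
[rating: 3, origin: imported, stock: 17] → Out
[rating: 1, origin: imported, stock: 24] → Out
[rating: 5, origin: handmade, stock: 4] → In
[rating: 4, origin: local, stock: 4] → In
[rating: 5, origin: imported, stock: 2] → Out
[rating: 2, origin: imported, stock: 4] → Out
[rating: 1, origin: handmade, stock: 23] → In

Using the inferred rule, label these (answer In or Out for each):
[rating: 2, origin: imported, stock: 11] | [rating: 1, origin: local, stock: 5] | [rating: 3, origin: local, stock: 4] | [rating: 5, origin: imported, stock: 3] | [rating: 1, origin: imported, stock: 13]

Out, In, In, Out, Out

The simplest hypothesis consistent with all the labels is: origin is not imported.
[rating: 2, origin: imported, stock: 11] → origin is imported → Out.
[rating: 1, origin: local, stock: 5] → origin is local → In.
[rating: 3, origin: local, stock: 4] → origin is local → In.
[rating: 5, origin: imported, stock: 3] → origin is imported → Out.
[rating: 1, origin: imported, stock: 13] → origin is imported → Out.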